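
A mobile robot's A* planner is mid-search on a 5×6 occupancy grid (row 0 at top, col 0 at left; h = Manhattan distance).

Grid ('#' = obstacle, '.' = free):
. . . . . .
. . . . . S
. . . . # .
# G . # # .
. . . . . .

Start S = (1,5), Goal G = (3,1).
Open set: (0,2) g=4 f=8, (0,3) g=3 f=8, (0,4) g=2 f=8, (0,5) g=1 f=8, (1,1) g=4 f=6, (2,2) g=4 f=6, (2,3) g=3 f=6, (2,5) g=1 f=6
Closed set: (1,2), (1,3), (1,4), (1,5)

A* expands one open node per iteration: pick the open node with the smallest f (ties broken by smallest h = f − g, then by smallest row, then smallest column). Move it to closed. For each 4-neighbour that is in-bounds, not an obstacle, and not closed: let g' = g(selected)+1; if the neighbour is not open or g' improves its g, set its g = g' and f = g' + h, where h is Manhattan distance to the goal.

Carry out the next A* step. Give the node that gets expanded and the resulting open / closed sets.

step 1: expand (1,1) (f=6, h=2) → closed; open now [(0,1) g=5 f=8, (0,2) g=4 f=8, (0,3) g=3 f=8, (0,4) g=2 f=8, (0,5) g=1 f=8, (1,0) g=5 f=8, (2,1) g=5 f=6, (2,2) g=4 f=6, (2,3) g=3 f=6, (2,5) g=1 f=6]

expanded=(1,1); open=[(0,1) g=5 f=8, (0,2) g=4 f=8, (0,3) g=3 f=8, (0,4) g=2 f=8, (0,5) g=1 f=8, (1,0) g=5 f=8, (2,1) g=5 f=6, (2,2) g=4 f=6, (2,3) g=3 f=6, (2,5) g=1 f=6]; closed=[(1,1), (1,2), (1,3), (1,4), (1,5)]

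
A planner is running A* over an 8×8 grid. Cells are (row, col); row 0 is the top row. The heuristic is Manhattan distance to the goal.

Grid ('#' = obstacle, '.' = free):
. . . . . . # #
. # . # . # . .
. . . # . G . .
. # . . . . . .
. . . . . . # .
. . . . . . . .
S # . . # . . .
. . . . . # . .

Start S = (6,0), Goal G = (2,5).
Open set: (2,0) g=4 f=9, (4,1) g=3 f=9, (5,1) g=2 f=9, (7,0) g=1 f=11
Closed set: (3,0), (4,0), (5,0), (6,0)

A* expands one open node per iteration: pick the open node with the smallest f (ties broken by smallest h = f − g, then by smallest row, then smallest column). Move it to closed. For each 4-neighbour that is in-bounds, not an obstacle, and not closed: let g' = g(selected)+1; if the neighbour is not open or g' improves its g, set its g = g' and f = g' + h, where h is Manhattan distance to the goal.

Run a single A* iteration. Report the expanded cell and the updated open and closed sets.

expanded=(2,0); open=[(1,0) g=5 f=11, (2,1) g=5 f=9, (4,1) g=3 f=9, (5,1) g=2 f=9, (7,0) g=1 f=11]; closed=[(2,0), (3,0), (4,0), (5,0), (6,0)]

step 1: expand (2,0) (f=9, h=5) → closed; open now [(1,0) g=5 f=11, (2,1) g=5 f=9, (4,1) g=3 f=9, (5,1) g=2 f=9, (7,0) g=1 f=11]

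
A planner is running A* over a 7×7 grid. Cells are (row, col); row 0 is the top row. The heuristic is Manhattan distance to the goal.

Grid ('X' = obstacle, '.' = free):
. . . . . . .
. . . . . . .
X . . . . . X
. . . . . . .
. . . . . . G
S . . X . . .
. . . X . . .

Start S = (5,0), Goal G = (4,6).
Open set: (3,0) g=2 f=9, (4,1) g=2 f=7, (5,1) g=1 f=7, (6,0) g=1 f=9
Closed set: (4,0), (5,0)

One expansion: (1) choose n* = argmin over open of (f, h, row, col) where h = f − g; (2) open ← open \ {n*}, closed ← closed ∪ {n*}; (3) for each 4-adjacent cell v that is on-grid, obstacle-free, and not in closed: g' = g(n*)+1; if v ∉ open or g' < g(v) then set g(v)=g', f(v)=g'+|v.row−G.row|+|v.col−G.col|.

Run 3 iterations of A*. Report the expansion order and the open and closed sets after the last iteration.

step 1: expand (4,1) (f=7, h=5) → closed; open now [(3,0) g=2 f=9, (3,1) g=3 f=9, (4,2) g=3 f=7, (5,1) g=1 f=7, (6,0) g=1 f=9]
step 2: expand (4,2) (f=7, h=4) → closed; open now [(3,0) g=2 f=9, (3,1) g=3 f=9, (3,2) g=4 f=9, (4,3) g=4 f=7, (5,1) g=1 f=7, (5,2) g=4 f=9, (6,0) g=1 f=9]
step 3: expand (4,3) (f=7, h=3) → closed; open now [(3,0) g=2 f=9, (3,1) g=3 f=9, (3,2) g=4 f=9, (3,3) g=5 f=9, (4,4) g=5 f=7, (5,1) g=1 f=7, (5,2) g=4 f=9, (6,0) g=1 f=9]

order=[(4,1) → (4,2) → (4,3)]; open=[(3,0) g=2 f=9, (3,1) g=3 f=9, (3,2) g=4 f=9, (3,3) g=5 f=9, (4,4) g=5 f=7, (5,1) g=1 f=7, (5,2) g=4 f=9, (6,0) g=1 f=9]; closed=[(4,0), (4,1), (4,2), (4,3), (5,0)]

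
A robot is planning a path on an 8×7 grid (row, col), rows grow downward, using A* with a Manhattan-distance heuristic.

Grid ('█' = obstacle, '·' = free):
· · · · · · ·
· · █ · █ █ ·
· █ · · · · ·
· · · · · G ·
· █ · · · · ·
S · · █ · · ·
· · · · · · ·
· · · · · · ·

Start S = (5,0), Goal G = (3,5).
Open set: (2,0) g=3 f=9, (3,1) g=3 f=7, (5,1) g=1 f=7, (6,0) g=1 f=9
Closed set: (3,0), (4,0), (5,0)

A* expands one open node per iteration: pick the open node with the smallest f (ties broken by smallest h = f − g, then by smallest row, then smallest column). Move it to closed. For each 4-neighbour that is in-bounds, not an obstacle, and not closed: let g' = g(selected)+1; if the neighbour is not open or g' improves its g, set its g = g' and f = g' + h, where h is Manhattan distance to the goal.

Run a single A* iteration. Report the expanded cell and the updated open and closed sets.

expanded=(3,1); open=[(2,0) g=3 f=9, (3,2) g=4 f=7, (5,1) g=1 f=7, (6,0) g=1 f=9]; closed=[(3,0), (3,1), (4,0), (5,0)]

step 1: expand (3,1) (f=7, h=4) → closed; open now [(2,0) g=3 f=9, (3,2) g=4 f=7, (5,1) g=1 f=7, (6,0) g=1 f=9]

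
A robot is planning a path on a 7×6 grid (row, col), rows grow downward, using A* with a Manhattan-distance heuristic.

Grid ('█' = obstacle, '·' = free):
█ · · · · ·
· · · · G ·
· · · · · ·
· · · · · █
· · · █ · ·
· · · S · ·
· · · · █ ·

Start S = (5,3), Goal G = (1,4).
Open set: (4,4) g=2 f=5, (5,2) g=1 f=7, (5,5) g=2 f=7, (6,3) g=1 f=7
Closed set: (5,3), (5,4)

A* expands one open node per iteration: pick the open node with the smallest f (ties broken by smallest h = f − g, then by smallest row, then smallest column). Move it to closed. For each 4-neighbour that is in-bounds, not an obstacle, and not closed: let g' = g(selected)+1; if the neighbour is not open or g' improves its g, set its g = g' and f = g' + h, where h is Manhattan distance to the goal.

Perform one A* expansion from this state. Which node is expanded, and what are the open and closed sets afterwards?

step 1: expand (4,4) (f=5, h=3) → closed; open now [(3,4) g=3 f=5, (4,5) g=3 f=7, (5,2) g=1 f=7, (5,5) g=2 f=7, (6,3) g=1 f=7]

expanded=(4,4); open=[(3,4) g=3 f=5, (4,5) g=3 f=7, (5,2) g=1 f=7, (5,5) g=2 f=7, (6,3) g=1 f=7]; closed=[(4,4), (5,3), (5,4)]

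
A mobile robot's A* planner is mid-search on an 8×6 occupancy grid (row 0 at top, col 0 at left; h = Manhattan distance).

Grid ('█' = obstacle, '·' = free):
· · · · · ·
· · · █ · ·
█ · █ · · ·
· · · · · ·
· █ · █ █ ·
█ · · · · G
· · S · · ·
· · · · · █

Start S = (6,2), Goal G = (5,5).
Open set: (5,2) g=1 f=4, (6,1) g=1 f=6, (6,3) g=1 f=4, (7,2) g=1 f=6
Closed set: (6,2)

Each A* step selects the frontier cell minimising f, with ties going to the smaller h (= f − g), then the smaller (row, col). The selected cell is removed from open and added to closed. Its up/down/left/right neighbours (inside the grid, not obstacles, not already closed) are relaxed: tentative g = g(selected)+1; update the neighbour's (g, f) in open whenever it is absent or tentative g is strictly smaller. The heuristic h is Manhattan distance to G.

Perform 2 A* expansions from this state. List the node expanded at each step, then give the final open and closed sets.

step 1: expand (5,2) (f=4, h=3) → closed; open now [(4,2) g=2 f=6, (5,1) g=2 f=6, (5,3) g=2 f=4, (6,1) g=1 f=6, (6,3) g=1 f=4, (7,2) g=1 f=6]
step 2: expand (5,3) (f=4, h=2) → closed; open now [(4,2) g=2 f=6, (5,1) g=2 f=6, (5,4) g=3 f=4, (6,1) g=1 f=6, (6,3) g=1 f=4, (7,2) g=1 f=6]

order=[(5,2) → (5,3)]; open=[(4,2) g=2 f=6, (5,1) g=2 f=6, (5,4) g=3 f=4, (6,1) g=1 f=6, (6,3) g=1 f=4, (7,2) g=1 f=6]; closed=[(5,2), (5,3), (6,2)]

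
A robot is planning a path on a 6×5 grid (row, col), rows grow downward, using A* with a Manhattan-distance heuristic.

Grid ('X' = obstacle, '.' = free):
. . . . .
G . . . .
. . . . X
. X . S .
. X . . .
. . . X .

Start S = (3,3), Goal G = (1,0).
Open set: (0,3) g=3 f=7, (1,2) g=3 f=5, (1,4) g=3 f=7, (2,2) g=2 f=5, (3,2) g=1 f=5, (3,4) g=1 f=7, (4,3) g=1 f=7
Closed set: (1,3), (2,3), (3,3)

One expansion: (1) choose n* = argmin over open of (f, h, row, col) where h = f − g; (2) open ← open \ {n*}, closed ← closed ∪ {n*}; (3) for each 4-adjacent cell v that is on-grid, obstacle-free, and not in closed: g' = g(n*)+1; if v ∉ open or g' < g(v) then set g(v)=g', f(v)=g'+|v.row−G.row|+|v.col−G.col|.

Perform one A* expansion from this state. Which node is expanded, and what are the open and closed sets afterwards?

step 1: expand (1,2) (f=5, h=2) → closed; open now [(0,2) g=4 f=7, (0,3) g=3 f=7, (1,1) g=4 f=5, (1,4) g=3 f=7, (2,2) g=2 f=5, (3,2) g=1 f=5, (3,4) g=1 f=7, (4,3) g=1 f=7]

expanded=(1,2); open=[(0,2) g=4 f=7, (0,3) g=3 f=7, (1,1) g=4 f=5, (1,4) g=3 f=7, (2,2) g=2 f=5, (3,2) g=1 f=5, (3,4) g=1 f=7, (4,3) g=1 f=7]; closed=[(1,2), (1,3), (2,3), (3,3)]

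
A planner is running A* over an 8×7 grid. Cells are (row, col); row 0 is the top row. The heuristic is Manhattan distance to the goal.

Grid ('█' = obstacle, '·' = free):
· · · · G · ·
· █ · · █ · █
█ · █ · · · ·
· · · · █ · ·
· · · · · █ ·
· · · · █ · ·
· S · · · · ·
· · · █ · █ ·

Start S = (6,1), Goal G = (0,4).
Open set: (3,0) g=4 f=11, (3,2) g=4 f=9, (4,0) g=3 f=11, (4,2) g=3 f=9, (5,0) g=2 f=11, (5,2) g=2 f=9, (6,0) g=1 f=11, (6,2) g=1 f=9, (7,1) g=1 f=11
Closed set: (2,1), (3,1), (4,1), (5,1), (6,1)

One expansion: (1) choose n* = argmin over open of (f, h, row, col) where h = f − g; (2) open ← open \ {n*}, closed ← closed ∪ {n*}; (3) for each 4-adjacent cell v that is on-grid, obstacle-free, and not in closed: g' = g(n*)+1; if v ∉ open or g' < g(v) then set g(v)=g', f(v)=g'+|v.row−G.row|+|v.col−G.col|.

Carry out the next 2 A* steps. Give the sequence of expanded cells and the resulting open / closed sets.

step 1: expand (3,2) (f=9, h=5) → closed; open now [(3,0) g=4 f=11, (3,3) g=5 f=9, (4,0) g=3 f=11, (4,2) g=3 f=9, (5,0) g=2 f=11, (5,2) g=2 f=9, (6,0) g=1 f=11, (6,2) g=1 f=9, (7,1) g=1 f=11]
step 2: expand (3,3) (f=9, h=4) → closed; open now [(2,3) g=6 f=9, (3,0) g=4 f=11, (4,0) g=3 f=11, (4,2) g=3 f=9, (4,3) g=6 f=11, (5,0) g=2 f=11, (5,2) g=2 f=9, (6,0) g=1 f=11, (6,2) g=1 f=9, (7,1) g=1 f=11]

order=[(3,2) → (3,3)]; open=[(2,3) g=6 f=9, (3,0) g=4 f=11, (4,0) g=3 f=11, (4,2) g=3 f=9, (4,3) g=6 f=11, (5,0) g=2 f=11, (5,2) g=2 f=9, (6,0) g=1 f=11, (6,2) g=1 f=9, (7,1) g=1 f=11]; closed=[(2,1), (3,1), (3,2), (3,3), (4,1), (5,1), (6,1)]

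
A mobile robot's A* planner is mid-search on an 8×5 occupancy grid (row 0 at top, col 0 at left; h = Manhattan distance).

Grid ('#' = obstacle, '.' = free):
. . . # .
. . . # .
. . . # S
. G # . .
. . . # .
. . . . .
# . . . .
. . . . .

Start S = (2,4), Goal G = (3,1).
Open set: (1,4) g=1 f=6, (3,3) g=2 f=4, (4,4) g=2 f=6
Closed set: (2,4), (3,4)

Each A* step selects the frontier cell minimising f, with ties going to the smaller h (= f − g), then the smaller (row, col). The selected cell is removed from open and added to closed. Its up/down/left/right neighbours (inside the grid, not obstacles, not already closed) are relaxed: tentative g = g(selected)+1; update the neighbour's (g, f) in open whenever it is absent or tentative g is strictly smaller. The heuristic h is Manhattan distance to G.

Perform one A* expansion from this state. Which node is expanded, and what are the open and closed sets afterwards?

step 1: expand (3,3) (f=4, h=2) → closed; open now [(1,4) g=1 f=6, (4,4) g=2 f=6]

expanded=(3,3); open=[(1,4) g=1 f=6, (4,4) g=2 f=6]; closed=[(2,4), (3,3), (3,4)]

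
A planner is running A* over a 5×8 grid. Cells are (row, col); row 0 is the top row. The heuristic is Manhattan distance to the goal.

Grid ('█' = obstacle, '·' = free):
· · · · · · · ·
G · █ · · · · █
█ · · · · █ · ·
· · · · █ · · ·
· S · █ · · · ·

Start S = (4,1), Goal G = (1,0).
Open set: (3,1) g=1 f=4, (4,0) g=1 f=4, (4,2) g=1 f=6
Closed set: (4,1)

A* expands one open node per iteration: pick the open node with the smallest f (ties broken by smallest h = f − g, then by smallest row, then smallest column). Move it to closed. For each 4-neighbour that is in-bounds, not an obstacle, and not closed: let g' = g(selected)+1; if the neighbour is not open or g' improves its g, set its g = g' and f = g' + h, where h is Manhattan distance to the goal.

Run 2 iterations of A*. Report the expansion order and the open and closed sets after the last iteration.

order=[(3,1) → (2,1)]; open=[(1,1) g=3 f=4, (2,2) g=3 f=6, (3,0) g=2 f=4, (3,2) g=2 f=6, (4,0) g=1 f=4, (4,2) g=1 f=6]; closed=[(2,1), (3,1), (4,1)]

step 1: expand (3,1) (f=4, h=3) → closed; open now [(2,1) g=2 f=4, (3,0) g=2 f=4, (3,2) g=2 f=6, (4,0) g=1 f=4, (4,2) g=1 f=6]
step 2: expand (2,1) (f=4, h=2) → closed; open now [(1,1) g=3 f=4, (2,2) g=3 f=6, (3,0) g=2 f=4, (3,2) g=2 f=6, (4,0) g=1 f=4, (4,2) g=1 f=6]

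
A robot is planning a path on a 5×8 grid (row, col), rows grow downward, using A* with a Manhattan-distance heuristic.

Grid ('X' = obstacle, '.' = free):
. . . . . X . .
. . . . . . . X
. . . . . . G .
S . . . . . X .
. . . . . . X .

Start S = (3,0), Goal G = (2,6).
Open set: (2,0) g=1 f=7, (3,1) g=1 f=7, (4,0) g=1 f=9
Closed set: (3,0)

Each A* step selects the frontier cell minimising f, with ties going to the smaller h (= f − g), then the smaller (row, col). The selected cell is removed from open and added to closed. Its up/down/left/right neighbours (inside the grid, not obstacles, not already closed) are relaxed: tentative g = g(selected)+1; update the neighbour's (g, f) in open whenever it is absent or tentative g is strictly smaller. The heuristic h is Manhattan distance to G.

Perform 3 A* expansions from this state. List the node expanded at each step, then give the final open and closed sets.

step 1: expand (2,0) (f=7, h=6) → closed; open now [(1,0) g=2 f=9, (2,1) g=2 f=7, (3,1) g=1 f=7, (4,0) g=1 f=9]
step 2: expand (2,1) (f=7, h=5) → closed; open now [(1,0) g=2 f=9, (1,1) g=3 f=9, (2,2) g=3 f=7, (3,1) g=1 f=7, (4,0) g=1 f=9]
step 3: expand (2,2) (f=7, h=4) → closed; open now [(1,0) g=2 f=9, (1,1) g=3 f=9, (1,2) g=4 f=9, (2,3) g=4 f=7, (3,1) g=1 f=7, (3,2) g=4 f=9, (4,0) g=1 f=9]

order=[(2,0) → (2,1) → (2,2)]; open=[(1,0) g=2 f=9, (1,1) g=3 f=9, (1,2) g=4 f=9, (2,3) g=4 f=7, (3,1) g=1 f=7, (3,2) g=4 f=9, (4,0) g=1 f=9]; closed=[(2,0), (2,1), (2,2), (3,0)]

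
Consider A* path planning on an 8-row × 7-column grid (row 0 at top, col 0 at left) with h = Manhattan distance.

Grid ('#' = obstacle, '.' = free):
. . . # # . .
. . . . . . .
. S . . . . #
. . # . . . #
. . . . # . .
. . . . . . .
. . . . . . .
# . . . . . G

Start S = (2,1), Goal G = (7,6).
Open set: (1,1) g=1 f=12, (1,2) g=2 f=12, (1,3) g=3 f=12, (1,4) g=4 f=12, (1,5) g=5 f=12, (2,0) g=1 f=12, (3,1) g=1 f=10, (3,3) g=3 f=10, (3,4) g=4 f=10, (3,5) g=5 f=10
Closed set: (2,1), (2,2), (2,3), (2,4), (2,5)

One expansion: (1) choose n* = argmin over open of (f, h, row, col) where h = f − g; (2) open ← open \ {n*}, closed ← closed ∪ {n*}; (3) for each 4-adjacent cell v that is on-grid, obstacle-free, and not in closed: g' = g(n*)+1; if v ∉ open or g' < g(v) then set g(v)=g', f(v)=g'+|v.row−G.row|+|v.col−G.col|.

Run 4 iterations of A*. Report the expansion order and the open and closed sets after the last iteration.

step 1: expand (3,5) (f=10, h=5) → closed; open now [(1,1) g=1 f=12, (1,2) g=2 f=12, (1,3) g=3 f=12, (1,4) g=4 f=12, (1,5) g=5 f=12, (2,0) g=1 f=12, (3,1) g=1 f=10, (3,3) g=3 f=10, (3,4) g=4 f=10, (4,5) g=6 f=10]
step 2: expand (4,5) (f=10, h=4) → closed; open now [(1,1) g=1 f=12, (1,2) g=2 f=12, (1,3) g=3 f=12, (1,4) g=4 f=12, (1,5) g=5 f=12, (2,0) g=1 f=12, (3,1) g=1 f=10, (3,3) g=3 f=10, (3,4) g=4 f=10, (4,6) g=7 f=10, (5,5) g=7 f=10]
step 3: expand (4,6) (f=10, h=3) → closed; open now [(1,1) g=1 f=12, (1,2) g=2 f=12, (1,3) g=3 f=12, (1,4) g=4 f=12, (1,5) g=5 f=12, (2,0) g=1 f=12, (3,1) g=1 f=10, (3,3) g=3 f=10, (3,4) g=4 f=10, (5,5) g=7 f=10, (5,6) g=8 f=10]
step 4: expand (5,6) (f=10, h=2) → closed; open now [(1,1) g=1 f=12, (1,2) g=2 f=12, (1,3) g=3 f=12, (1,4) g=4 f=12, (1,5) g=5 f=12, (2,0) g=1 f=12, (3,1) g=1 f=10, (3,3) g=3 f=10, (3,4) g=4 f=10, (5,5) g=7 f=10, (6,6) g=9 f=10]

order=[(3,5) → (4,5) → (4,6) → (5,6)]; open=[(1,1) g=1 f=12, (1,2) g=2 f=12, (1,3) g=3 f=12, (1,4) g=4 f=12, (1,5) g=5 f=12, (2,0) g=1 f=12, (3,1) g=1 f=10, (3,3) g=3 f=10, (3,4) g=4 f=10, (5,5) g=7 f=10, (6,6) g=9 f=10]; closed=[(2,1), (2,2), (2,3), (2,4), (2,5), (3,5), (4,5), (4,6), (5,6)]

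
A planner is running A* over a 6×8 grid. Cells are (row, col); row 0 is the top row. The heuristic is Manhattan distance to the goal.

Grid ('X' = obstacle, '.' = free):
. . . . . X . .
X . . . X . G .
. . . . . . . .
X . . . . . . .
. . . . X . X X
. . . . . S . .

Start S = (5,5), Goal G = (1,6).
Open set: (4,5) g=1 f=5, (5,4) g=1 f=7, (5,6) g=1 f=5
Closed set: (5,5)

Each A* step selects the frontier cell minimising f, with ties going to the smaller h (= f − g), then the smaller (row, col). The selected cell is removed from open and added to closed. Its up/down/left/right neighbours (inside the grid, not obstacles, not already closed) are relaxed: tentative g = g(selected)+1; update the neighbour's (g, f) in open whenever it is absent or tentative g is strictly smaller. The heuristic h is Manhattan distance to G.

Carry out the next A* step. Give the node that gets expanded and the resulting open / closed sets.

expanded=(4,5); open=[(3,5) g=2 f=5, (5,4) g=1 f=7, (5,6) g=1 f=5]; closed=[(4,5), (5,5)]

step 1: expand (4,5) (f=5, h=4) → closed; open now [(3,5) g=2 f=5, (5,4) g=1 f=7, (5,6) g=1 f=5]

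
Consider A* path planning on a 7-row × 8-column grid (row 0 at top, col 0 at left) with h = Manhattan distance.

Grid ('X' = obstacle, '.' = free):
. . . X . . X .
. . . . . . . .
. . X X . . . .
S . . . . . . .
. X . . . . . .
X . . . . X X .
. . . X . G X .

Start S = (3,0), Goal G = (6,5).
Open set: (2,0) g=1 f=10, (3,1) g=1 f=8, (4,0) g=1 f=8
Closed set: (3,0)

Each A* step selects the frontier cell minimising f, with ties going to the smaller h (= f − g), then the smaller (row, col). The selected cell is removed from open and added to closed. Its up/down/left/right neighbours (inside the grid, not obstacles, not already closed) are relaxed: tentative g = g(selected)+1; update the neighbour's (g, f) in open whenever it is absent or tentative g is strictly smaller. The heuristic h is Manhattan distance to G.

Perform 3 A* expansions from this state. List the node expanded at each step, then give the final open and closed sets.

order=[(3,1) → (3,2) → (3,3)]; open=[(2,0) g=1 f=10, (2,1) g=2 f=10, (3,4) g=4 f=8, (4,0) g=1 f=8, (4,2) g=3 f=8, (4,3) g=4 f=8]; closed=[(3,0), (3,1), (3,2), (3,3)]

step 1: expand (3,1) (f=8, h=7) → closed; open now [(2,0) g=1 f=10, (2,1) g=2 f=10, (3,2) g=2 f=8, (4,0) g=1 f=8]
step 2: expand (3,2) (f=8, h=6) → closed; open now [(2,0) g=1 f=10, (2,1) g=2 f=10, (3,3) g=3 f=8, (4,0) g=1 f=8, (4,2) g=3 f=8]
step 3: expand (3,3) (f=8, h=5) → closed; open now [(2,0) g=1 f=10, (2,1) g=2 f=10, (3,4) g=4 f=8, (4,0) g=1 f=8, (4,2) g=3 f=8, (4,3) g=4 f=8]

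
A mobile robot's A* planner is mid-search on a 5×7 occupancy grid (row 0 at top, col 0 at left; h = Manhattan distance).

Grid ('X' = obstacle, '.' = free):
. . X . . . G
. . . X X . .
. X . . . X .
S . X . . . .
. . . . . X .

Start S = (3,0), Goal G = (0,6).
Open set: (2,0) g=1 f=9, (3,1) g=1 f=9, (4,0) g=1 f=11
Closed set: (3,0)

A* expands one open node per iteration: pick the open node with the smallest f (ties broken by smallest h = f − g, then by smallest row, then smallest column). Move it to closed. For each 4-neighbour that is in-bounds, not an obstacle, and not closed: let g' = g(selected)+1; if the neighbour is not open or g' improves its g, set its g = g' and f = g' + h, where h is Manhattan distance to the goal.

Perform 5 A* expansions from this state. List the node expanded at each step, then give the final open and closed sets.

step 1: expand (2,0) (f=9, h=8) → closed; open now [(1,0) g=2 f=9, (3,1) g=1 f=9, (4,0) g=1 f=11]
step 2: expand (1,0) (f=9, h=7) → closed; open now [(0,0) g=3 f=9, (1,1) g=3 f=9, (3,1) g=1 f=9, (4,0) g=1 f=11]
step 3: expand (0,0) (f=9, h=6) → closed; open now [(0,1) g=4 f=9, (1,1) g=3 f=9, (3,1) g=1 f=9, (4,0) g=1 f=11]
step 4: expand (0,1) (f=9, h=5) → closed; open now [(1,1) g=3 f=9, (3,1) g=1 f=9, (4,0) g=1 f=11]
step 5: expand (1,1) (f=9, h=6) → closed; open now [(1,2) g=4 f=9, (3,1) g=1 f=9, (4,0) g=1 f=11]

order=[(2,0) → (1,0) → (0,0) → (0,1) → (1,1)]; open=[(1,2) g=4 f=9, (3,1) g=1 f=9, (4,0) g=1 f=11]; closed=[(0,0), (0,1), (1,0), (1,1), (2,0), (3,0)]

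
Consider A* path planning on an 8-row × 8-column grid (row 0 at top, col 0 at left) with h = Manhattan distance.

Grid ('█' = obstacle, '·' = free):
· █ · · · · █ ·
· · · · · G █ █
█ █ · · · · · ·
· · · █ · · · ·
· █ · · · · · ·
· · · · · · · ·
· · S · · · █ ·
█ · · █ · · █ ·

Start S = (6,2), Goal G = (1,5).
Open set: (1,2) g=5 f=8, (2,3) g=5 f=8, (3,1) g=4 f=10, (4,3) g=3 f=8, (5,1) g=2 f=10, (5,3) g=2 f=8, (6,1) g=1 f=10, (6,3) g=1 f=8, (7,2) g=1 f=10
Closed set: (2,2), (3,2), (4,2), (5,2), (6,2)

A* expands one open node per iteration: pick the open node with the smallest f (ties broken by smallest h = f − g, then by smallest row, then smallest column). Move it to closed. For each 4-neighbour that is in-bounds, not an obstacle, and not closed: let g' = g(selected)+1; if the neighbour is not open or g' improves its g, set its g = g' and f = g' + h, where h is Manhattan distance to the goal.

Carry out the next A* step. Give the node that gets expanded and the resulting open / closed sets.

expanded=(1,2); open=[(0,2) g=6 f=10, (1,1) g=6 f=10, (1,3) g=6 f=8, (2,3) g=5 f=8, (3,1) g=4 f=10, (4,3) g=3 f=8, (5,1) g=2 f=10, (5,3) g=2 f=8, (6,1) g=1 f=10, (6,3) g=1 f=8, (7,2) g=1 f=10]; closed=[(1,2), (2,2), (3,2), (4,2), (5,2), (6,2)]

step 1: expand (1,2) (f=8, h=3) → closed; open now [(0,2) g=6 f=10, (1,1) g=6 f=10, (1,3) g=6 f=8, (2,3) g=5 f=8, (3,1) g=4 f=10, (4,3) g=3 f=8, (5,1) g=2 f=10, (5,3) g=2 f=8, (6,1) g=1 f=10, (6,3) g=1 f=8, (7,2) g=1 f=10]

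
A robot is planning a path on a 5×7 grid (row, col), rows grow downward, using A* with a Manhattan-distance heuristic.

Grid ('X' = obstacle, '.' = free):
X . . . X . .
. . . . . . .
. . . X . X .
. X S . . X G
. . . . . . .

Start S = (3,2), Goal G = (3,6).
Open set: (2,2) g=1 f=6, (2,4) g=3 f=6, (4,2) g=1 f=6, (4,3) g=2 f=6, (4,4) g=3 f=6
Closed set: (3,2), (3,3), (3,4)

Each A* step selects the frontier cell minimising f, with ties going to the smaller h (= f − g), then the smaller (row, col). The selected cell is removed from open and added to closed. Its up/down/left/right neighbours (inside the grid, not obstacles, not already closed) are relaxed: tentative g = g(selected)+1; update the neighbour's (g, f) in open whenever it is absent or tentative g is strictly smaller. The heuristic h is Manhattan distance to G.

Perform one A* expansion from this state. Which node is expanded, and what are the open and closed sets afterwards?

expanded=(2,4); open=[(1,4) g=4 f=8, (2,2) g=1 f=6, (4,2) g=1 f=6, (4,3) g=2 f=6, (4,4) g=3 f=6]; closed=[(2,4), (3,2), (3,3), (3,4)]

step 1: expand (2,4) (f=6, h=3) → closed; open now [(1,4) g=4 f=8, (2,2) g=1 f=6, (4,2) g=1 f=6, (4,3) g=2 f=6, (4,4) g=3 f=6]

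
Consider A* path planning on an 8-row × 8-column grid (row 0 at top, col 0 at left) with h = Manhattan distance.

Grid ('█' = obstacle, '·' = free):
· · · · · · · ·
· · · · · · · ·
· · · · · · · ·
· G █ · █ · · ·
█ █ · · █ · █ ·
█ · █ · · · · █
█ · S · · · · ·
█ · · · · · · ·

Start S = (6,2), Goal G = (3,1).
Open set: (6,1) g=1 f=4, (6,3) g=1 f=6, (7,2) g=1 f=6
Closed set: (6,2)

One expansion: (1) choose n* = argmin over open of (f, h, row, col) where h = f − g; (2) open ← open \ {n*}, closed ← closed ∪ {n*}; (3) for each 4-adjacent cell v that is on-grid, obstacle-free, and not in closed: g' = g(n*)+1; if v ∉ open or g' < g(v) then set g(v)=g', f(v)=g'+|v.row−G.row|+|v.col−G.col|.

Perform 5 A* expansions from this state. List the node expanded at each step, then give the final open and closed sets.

order=[(6,1) → (5,1) → (7,1) → (6,3) → (5,3)]; open=[(4,3) g=3 f=6, (5,4) g=3 f=8, (6,4) g=2 f=8, (7,2) g=1 f=6, (7,3) g=2 f=8]; closed=[(5,1), (5,3), (6,1), (6,2), (6,3), (7,1)]

step 1: expand (6,1) (f=4, h=3) → closed; open now [(5,1) g=2 f=4, (6,3) g=1 f=6, (7,1) g=2 f=6, (7,2) g=1 f=6]
step 2: expand (5,1) (f=4, h=2) → closed; open now [(6,3) g=1 f=6, (7,1) g=2 f=6, (7,2) g=1 f=6]
step 3: expand (7,1) (f=6, h=4) → closed; open now [(6,3) g=1 f=6, (7,2) g=1 f=6]
step 4: expand (6,3) (f=6, h=5) → closed; open now [(5,3) g=2 f=6, (6,4) g=2 f=8, (7,2) g=1 f=6, (7,3) g=2 f=8]
step 5: expand (5,3) (f=6, h=4) → closed; open now [(4,3) g=3 f=6, (5,4) g=3 f=8, (6,4) g=2 f=8, (7,2) g=1 f=6, (7,3) g=2 f=8]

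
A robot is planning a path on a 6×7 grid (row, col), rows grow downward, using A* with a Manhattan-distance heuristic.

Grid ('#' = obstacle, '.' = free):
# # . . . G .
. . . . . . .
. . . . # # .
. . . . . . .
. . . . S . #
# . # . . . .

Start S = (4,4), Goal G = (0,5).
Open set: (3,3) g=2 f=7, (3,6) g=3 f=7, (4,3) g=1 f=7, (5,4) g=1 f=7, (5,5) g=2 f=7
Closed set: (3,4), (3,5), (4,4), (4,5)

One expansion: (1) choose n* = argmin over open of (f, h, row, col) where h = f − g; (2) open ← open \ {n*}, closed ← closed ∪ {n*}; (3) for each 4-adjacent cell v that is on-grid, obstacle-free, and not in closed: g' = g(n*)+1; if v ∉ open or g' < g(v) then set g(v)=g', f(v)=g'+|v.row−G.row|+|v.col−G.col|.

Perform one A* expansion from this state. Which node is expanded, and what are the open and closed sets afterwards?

expanded=(3,6); open=[(2,6) g=4 f=7, (3,3) g=2 f=7, (4,3) g=1 f=7, (5,4) g=1 f=7, (5,5) g=2 f=7]; closed=[(3,4), (3,5), (3,6), (4,4), (4,5)]

step 1: expand (3,6) (f=7, h=4) → closed; open now [(2,6) g=4 f=7, (3,3) g=2 f=7, (4,3) g=1 f=7, (5,4) g=1 f=7, (5,5) g=2 f=7]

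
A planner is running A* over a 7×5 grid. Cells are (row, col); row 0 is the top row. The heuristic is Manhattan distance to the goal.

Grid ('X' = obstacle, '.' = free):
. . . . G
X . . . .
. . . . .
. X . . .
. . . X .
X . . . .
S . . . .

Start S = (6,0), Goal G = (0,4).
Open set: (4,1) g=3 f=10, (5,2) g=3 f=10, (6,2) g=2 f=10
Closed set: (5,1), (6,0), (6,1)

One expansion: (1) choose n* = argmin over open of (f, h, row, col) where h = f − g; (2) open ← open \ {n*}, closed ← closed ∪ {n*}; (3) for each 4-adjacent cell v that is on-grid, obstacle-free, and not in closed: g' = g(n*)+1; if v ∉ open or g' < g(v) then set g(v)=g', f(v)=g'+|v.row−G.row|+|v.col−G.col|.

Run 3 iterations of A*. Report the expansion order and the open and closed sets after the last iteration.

step 1: expand (4,1) (f=10, h=7) → closed; open now [(4,0) g=4 f=12, (4,2) g=4 f=10, (5,2) g=3 f=10, (6,2) g=2 f=10]
step 2: expand (4,2) (f=10, h=6) → closed; open now [(3,2) g=5 f=10, (4,0) g=4 f=12, (5,2) g=3 f=10, (6,2) g=2 f=10]
step 3: expand (3,2) (f=10, h=5) → closed; open now [(2,2) g=6 f=10, (3,3) g=6 f=10, (4,0) g=4 f=12, (5,2) g=3 f=10, (6,2) g=2 f=10]

order=[(4,1) → (4,2) → (3,2)]; open=[(2,2) g=6 f=10, (3,3) g=6 f=10, (4,0) g=4 f=12, (5,2) g=3 f=10, (6,2) g=2 f=10]; closed=[(3,2), (4,1), (4,2), (5,1), (6,0), (6,1)]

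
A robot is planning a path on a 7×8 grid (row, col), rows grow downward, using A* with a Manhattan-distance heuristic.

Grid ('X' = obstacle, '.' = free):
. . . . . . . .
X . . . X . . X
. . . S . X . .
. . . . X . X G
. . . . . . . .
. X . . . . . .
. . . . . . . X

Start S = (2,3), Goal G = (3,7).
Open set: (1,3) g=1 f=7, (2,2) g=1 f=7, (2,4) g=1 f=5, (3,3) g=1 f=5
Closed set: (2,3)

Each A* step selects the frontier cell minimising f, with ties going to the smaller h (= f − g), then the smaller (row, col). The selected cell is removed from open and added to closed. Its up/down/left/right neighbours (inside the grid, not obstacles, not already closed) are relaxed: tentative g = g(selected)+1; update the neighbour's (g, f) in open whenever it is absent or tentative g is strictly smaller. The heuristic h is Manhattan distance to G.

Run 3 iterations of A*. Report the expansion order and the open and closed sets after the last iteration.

order=[(2,4) → (3,3) → (3,2)]; open=[(1,3) g=1 f=7, (2,2) g=1 f=7, (3,1) g=3 f=9, (4,2) g=3 f=9, (4,3) g=2 f=7]; closed=[(2,3), (2,4), (3,2), (3,3)]

step 1: expand (2,4) (f=5, h=4) → closed; open now [(1,3) g=1 f=7, (2,2) g=1 f=7, (3,3) g=1 f=5]
step 2: expand (3,3) (f=5, h=4) → closed; open now [(1,3) g=1 f=7, (2,2) g=1 f=7, (3,2) g=2 f=7, (4,3) g=2 f=7]
step 3: expand (3,2) (f=7, h=5) → closed; open now [(1,3) g=1 f=7, (2,2) g=1 f=7, (3,1) g=3 f=9, (4,2) g=3 f=9, (4,3) g=2 f=7]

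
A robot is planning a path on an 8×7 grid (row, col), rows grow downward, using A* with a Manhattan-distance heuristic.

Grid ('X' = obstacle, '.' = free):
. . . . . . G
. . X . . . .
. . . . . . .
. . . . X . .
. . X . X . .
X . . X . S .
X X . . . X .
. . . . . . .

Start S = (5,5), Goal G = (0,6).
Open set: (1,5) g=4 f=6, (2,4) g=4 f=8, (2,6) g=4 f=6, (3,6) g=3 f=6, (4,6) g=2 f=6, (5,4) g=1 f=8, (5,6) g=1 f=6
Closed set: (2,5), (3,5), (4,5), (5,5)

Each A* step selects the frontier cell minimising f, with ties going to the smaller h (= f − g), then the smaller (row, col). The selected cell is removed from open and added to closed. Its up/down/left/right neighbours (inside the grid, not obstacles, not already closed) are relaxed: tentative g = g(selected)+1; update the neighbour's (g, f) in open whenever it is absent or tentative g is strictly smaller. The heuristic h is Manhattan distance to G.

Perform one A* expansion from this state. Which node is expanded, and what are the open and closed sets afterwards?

expanded=(1,5); open=[(0,5) g=5 f=6, (1,4) g=5 f=8, (1,6) g=5 f=6, (2,4) g=4 f=8, (2,6) g=4 f=6, (3,6) g=3 f=6, (4,6) g=2 f=6, (5,4) g=1 f=8, (5,6) g=1 f=6]; closed=[(1,5), (2,5), (3,5), (4,5), (5,5)]

step 1: expand (1,5) (f=6, h=2) → closed; open now [(0,5) g=5 f=6, (1,4) g=5 f=8, (1,6) g=5 f=6, (2,4) g=4 f=8, (2,6) g=4 f=6, (3,6) g=3 f=6, (4,6) g=2 f=6, (5,4) g=1 f=8, (5,6) g=1 f=6]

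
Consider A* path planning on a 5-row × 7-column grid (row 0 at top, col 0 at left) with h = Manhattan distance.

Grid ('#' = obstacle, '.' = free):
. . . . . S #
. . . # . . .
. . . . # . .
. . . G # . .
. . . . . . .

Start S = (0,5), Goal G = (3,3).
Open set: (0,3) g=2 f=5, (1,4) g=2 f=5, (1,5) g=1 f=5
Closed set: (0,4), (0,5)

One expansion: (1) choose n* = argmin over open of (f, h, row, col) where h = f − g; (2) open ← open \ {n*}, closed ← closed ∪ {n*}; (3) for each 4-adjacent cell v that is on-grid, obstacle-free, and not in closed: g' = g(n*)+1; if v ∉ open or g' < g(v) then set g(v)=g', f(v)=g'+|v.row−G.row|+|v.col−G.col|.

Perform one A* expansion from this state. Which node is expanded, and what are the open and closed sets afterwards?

expanded=(0,3); open=[(0,2) g=3 f=7, (1,4) g=2 f=5, (1,5) g=1 f=5]; closed=[(0,3), (0,4), (0,5)]

step 1: expand (0,3) (f=5, h=3) → closed; open now [(0,2) g=3 f=7, (1,4) g=2 f=5, (1,5) g=1 f=5]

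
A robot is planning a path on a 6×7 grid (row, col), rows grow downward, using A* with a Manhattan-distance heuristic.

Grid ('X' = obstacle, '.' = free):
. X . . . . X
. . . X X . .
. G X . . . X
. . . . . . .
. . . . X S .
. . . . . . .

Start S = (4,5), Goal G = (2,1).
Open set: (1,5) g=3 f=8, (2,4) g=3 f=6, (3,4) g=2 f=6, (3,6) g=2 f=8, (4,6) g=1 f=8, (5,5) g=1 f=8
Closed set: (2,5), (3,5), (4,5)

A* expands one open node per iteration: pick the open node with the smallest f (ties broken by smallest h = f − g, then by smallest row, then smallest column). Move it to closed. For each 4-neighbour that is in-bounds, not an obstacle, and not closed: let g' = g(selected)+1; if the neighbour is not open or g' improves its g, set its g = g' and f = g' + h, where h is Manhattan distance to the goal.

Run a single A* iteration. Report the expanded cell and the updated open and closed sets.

expanded=(2,4); open=[(1,5) g=3 f=8, (2,3) g=4 f=6, (3,4) g=2 f=6, (3,6) g=2 f=8, (4,6) g=1 f=8, (5,5) g=1 f=8]; closed=[(2,4), (2,5), (3,5), (4,5)]

step 1: expand (2,4) (f=6, h=3) → closed; open now [(1,5) g=3 f=8, (2,3) g=4 f=6, (3,4) g=2 f=6, (3,6) g=2 f=8, (4,6) g=1 f=8, (5,5) g=1 f=8]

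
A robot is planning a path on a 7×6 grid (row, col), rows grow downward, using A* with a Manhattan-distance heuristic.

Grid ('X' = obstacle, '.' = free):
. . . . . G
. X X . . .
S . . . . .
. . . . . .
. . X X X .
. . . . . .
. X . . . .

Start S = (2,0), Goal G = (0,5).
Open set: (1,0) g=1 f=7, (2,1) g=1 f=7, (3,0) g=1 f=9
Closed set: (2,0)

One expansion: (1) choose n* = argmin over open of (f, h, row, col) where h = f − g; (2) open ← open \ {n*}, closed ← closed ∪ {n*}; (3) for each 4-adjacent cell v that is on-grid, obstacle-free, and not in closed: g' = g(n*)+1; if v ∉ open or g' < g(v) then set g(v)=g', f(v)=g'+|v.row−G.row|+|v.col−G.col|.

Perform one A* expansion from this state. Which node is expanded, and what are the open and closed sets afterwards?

expanded=(1,0); open=[(0,0) g=2 f=7, (2,1) g=1 f=7, (3,0) g=1 f=9]; closed=[(1,0), (2,0)]

step 1: expand (1,0) (f=7, h=6) → closed; open now [(0,0) g=2 f=7, (2,1) g=1 f=7, (3,0) g=1 f=9]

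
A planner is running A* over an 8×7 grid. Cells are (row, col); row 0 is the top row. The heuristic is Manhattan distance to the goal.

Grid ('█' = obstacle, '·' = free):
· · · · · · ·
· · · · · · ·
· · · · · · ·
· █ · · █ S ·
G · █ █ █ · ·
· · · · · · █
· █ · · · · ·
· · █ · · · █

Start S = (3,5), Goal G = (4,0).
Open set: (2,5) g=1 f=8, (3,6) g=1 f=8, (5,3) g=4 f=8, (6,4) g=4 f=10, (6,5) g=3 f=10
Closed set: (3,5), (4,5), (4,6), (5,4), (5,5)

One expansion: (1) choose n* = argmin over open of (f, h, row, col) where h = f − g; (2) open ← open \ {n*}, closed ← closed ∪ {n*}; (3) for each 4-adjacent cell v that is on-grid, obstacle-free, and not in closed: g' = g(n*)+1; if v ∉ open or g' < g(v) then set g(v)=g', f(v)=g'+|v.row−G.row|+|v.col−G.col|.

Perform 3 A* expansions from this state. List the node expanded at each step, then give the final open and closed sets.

order=[(5,3) → (5,2) → (5,1)]; open=[(2,5) g=1 f=8, (3,6) g=1 f=8, (4,1) g=7 f=8, (5,0) g=7 f=8, (6,2) g=6 f=10, (6,3) g=5 f=10, (6,4) g=4 f=10, (6,5) g=3 f=10]; closed=[(3,5), (4,5), (4,6), (5,1), (5,2), (5,3), (5,4), (5,5)]

step 1: expand (5,3) (f=8, h=4) → closed; open now [(2,5) g=1 f=8, (3,6) g=1 f=8, (5,2) g=5 f=8, (6,3) g=5 f=10, (6,4) g=4 f=10, (6,5) g=3 f=10]
step 2: expand (5,2) (f=8, h=3) → closed; open now [(2,5) g=1 f=8, (3,6) g=1 f=8, (5,1) g=6 f=8, (6,2) g=6 f=10, (6,3) g=5 f=10, (6,4) g=4 f=10, (6,5) g=3 f=10]
step 3: expand (5,1) (f=8, h=2) → closed; open now [(2,5) g=1 f=8, (3,6) g=1 f=8, (4,1) g=7 f=8, (5,0) g=7 f=8, (6,2) g=6 f=10, (6,3) g=5 f=10, (6,4) g=4 f=10, (6,5) g=3 f=10]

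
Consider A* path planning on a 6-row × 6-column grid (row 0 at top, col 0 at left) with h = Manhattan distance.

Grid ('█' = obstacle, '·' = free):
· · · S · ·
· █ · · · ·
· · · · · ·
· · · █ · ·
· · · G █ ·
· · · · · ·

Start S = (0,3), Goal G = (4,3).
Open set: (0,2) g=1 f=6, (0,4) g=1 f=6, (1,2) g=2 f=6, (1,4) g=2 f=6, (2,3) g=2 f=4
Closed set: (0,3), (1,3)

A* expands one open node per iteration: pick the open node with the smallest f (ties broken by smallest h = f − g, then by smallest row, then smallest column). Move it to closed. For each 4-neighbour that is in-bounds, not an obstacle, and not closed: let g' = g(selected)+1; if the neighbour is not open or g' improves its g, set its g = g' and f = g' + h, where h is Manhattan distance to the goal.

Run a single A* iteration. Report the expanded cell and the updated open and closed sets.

expanded=(2,3); open=[(0,2) g=1 f=6, (0,4) g=1 f=6, (1,2) g=2 f=6, (1,4) g=2 f=6, (2,2) g=3 f=6, (2,4) g=3 f=6]; closed=[(0,3), (1,3), (2,3)]

step 1: expand (2,3) (f=4, h=2) → closed; open now [(0,2) g=1 f=6, (0,4) g=1 f=6, (1,2) g=2 f=6, (1,4) g=2 f=6, (2,2) g=3 f=6, (2,4) g=3 f=6]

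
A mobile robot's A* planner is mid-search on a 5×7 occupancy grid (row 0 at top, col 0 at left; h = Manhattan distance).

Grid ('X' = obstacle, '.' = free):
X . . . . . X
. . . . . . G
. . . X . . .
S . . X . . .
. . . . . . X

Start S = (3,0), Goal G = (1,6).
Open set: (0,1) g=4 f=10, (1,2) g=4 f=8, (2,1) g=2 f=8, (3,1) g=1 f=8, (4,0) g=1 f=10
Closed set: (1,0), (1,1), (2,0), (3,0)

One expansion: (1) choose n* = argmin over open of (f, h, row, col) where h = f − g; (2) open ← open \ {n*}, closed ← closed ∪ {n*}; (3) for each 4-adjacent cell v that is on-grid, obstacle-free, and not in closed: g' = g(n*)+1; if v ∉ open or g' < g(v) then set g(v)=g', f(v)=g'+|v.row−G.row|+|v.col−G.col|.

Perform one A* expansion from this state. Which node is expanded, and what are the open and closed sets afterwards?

step 1: expand (1,2) (f=8, h=4) → closed; open now [(0,1) g=4 f=10, (0,2) g=5 f=10, (1,3) g=5 f=8, (2,1) g=2 f=8, (2,2) g=5 f=10, (3,1) g=1 f=8, (4,0) g=1 f=10]

expanded=(1,2); open=[(0,1) g=4 f=10, (0,2) g=5 f=10, (1,3) g=5 f=8, (2,1) g=2 f=8, (2,2) g=5 f=10, (3,1) g=1 f=8, (4,0) g=1 f=10]; closed=[(1,0), (1,1), (1,2), (2,0), (3,0)]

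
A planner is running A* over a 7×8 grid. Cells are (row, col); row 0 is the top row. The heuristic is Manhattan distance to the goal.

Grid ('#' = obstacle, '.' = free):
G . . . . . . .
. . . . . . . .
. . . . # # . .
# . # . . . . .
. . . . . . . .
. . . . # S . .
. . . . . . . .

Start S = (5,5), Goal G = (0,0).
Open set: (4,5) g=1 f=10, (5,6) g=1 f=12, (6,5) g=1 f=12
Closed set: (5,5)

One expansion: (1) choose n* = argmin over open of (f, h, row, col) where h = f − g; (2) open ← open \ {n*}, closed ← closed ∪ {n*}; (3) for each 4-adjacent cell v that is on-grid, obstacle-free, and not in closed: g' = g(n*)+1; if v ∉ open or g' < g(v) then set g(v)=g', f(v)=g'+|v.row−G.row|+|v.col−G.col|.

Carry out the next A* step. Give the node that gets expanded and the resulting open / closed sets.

step 1: expand (4,5) (f=10, h=9) → closed; open now [(3,5) g=2 f=10, (4,4) g=2 f=10, (4,6) g=2 f=12, (5,6) g=1 f=12, (6,5) g=1 f=12]

expanded=(4,5); open=[(3,5) g=2 f=10, (4,4) g=2 f=10, (4,6) g=2 f=12, (5,6) g=1 f=12, (6,5) g=1 f=12]; closed=[(4,5), (5,5)]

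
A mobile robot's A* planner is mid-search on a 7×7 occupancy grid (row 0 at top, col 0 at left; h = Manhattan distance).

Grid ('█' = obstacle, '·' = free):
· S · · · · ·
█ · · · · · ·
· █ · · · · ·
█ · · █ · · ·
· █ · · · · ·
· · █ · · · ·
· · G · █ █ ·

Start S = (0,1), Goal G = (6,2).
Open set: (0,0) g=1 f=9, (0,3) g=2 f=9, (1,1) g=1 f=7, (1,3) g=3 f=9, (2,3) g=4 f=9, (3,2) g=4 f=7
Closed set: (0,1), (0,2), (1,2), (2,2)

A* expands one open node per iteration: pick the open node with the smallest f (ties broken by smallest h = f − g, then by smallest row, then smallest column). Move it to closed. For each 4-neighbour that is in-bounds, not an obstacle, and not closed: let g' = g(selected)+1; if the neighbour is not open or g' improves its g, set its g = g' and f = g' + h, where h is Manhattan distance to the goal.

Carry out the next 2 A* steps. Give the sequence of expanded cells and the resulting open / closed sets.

step 1: expand (3,2) (f=7, h=3) → closed; open now [(0,0) g=1 f=9, (0,3) g=2 f=9, (1,1) g=1 f=7, (1,3) g=3 f=9, (2,3) g=4 f=9, (3,1) g=5 f=9, (4,2) g=5 f=7]
step 2: expand (4,2) (f=7, h=2) → closed; open now [(0,0) g=1 f=9, (0,3) g=2 f=9, (1,1) g=1 f=7, (1,3) g=3 f=9, (2,3) g=4 f=9, (3,1) g=5 f=9, (4,3) g=6 f=9]

order=[(3,2) → (4,2)]; open=[(0,0) g=1 f=9, (0,3) g=2 f=9, (1,1) g=1 f=7, (1,3) g=3 f=9, (2,3) g=4 f=9, (3,1) g=5 f=9, (4,3) g=6 f=9]; closed=[(0,1), (0,2), (1,2), (2,2), (3,2), (4,2)]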